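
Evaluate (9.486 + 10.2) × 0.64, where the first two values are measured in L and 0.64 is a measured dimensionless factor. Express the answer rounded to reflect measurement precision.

13 L

9.486 L + 10.2 L = 19.686 L; the sum is limited to 1 decimal place (3 s.f.).
Carrying full precision, 19.686 × 0.64 = 12.59904 L; 0.64 has 2 s.f., so the result keeps min(3, 2) = 2 s.f.
Rounded to 2 significant figures: 13 L.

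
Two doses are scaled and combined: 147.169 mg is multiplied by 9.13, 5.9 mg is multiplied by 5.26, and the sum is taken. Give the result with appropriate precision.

1.37 × 10³ mg

147.169 × 9.13 = 1343.65297 → 1.34 × 10³ mg (3 s.f., last digit at the 10^1 place).
5.9 × 5.26 = 31.034 → 31 mg (2 s.f., last digit at the 10^0 place).
Sum: 1374.68697 mg; keep the coarser place, 10^1.
Result: 1.37 × 10³ mg.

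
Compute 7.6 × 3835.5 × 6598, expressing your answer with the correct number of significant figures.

7.6 × 3835.5 × 6598 = 192330380.4
Multiplication/division keeps the fewest significant figures: 7.6 → 2 s.f., 3835.5 → 5 s.f., 6598 → 4 s.f.; limit is 2.
Rounded to 2 significant figures: 1.9 × 10⁸.

1.9 × 10⁸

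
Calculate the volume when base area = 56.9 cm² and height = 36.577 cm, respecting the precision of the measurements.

2.08 × 10^3 cm³

volume = 56.9 cm² × 36.577 cm = 2081.2313 cm³.
56.9 has 3 significant figures; 36.577 has 5.
Division/multiplication keeps the fewest: 3 significant figures.
Rounded: 2.08 × 10^3 cm³.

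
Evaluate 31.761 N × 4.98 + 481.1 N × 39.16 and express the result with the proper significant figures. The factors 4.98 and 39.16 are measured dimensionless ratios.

31.761 × 4.98 = 158.16978 → 158 N (3 s.f., last digit at the 10^0 place).
481.1 × 39.16 = 18839.876 → 1.884 × 10^4 N (4 s.f., last digit at the 10^1 place).
Sum: 18998.04578 N; keep the coarser place, 10^1.
Result: 1.900 × 10^4 N.

1.900 × 10^4 N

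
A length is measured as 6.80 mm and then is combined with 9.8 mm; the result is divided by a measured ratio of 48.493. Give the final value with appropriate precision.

6.80 mm + 9.8 mm = 16.60 mm; the sum is limited to 1 decimal place (3 s.f.).
Carrying full precision, 16.60 ÷ 48.493 = 0.342317447879… mm; 48.493 has 5 s.f., so the result keeps min(3, 5) = 3 s.f.
Rounded to 3 significant figures: 0.342 mm.

0.342 mm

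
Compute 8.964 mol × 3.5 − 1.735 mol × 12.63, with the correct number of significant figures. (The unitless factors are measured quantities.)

9 mol

8.964 × 3.5 = 31.374 → 31 mol (2 s.f., last digit at the 10^0 place).
1.735 × 12.63 = 21.91305 → 21.91 mol (4 s.f., last digit at the 10^-2 place).
Difference: 9.46095 mol; keep the coarser place, 10^0.
Result: 9 mol.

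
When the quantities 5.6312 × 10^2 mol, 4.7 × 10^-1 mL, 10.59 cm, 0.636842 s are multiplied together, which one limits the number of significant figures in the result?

4.7 × 10^-1 mL

5.6312 × 10^2 mol → 5 s.f.; 4.7 × 10^-1 mL → 2 s.f.; 10.59 cm → 4 s.f.; 0.636842 s → 6 s.f.
The fewest is 2 significant figures, from 4.7 × 10^-1 mL.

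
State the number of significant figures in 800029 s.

6

800029: zeros between nonzero digits are significant.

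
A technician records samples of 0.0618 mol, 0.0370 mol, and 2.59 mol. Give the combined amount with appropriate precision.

0.0618 mol + 0.0370 mol + 2.59 mol = 2.6888 mol.
Addition/subtraction keeps the fewest decimal places: 0.0618 → 4 decimal places, 0.0370 → 4 decimal places, 2.59 → 2 decimal places; limit is 2.
Rounded to 2 decimal places: 2.69 mol.

2.69 mol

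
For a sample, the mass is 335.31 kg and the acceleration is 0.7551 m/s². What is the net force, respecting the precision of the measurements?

net force = 335.31 kg × 0.7551 m/s² = 253.192581 N.
335.31 has 5 significant figures; 0.7551 has 4.
Division/multiplication keeps the fewest: 4 significant figures.
Rounded: 2.532 × 10^2 N.

2.532 × 10^2 N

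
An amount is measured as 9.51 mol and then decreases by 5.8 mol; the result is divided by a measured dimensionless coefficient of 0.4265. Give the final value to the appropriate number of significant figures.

8.7 mol

9.51 mol − 5.8 mol = 3.71 mol; the difference is limited to 1 decimal place (2 s.f.).
Carrying full precision, 3.71 ÷ 0.4265 = 8.69871043376… mol; 0.4265 has 4 s.f., so the result keeps min(2, 4) = 2 s.f.
Rounded to 2 significant figures: 8.7 mol.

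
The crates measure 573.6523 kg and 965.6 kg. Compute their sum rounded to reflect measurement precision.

1539.3 kg

573.6523 kg + 965.6 kg = 1539.2523 kg.
Addition/subtraction keeps the fewest decimal places: 573.6523 → 4 decimal places, 965.6 → 1 decimal place; limit is 1.
Rounded to 1 decimal place: 1539.3 kg.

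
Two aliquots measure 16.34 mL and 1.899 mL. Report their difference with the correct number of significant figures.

14.44 mL

16.34 mL − 1.899 mL = 14.441 mL.
Addition/subtraction keeps the fewest decimal places: 16.34 → 2 decimal places, 1.899 → 3 decimal places; limit is 2.
Rounded to 2 decimal places: 14.44 mL.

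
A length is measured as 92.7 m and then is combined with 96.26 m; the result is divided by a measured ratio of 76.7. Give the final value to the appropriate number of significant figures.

92.7 m + 96.26 m = 188.96 m; the sum is limited to 1 decimal place (4 s.f.).
Carrying full precision, 188.96 ÷ 76.7 = 2.46362451108… m; 76.7 has 3 s.f., so the result keeps min(4, 3) = 3 s.f.
Rounded to 3 significant figures: 2.46 m.

2.46 m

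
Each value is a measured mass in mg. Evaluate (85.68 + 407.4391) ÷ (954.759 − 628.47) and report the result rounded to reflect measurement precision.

85.68 + 407.4391 = 493.1191, limited to 2 d.p. → 5 s.f.; 954.759 − 628.47 = 326.289, limited to 2 d.p. → 5 s.f.
Carrying full precision, 493.1191 ÷ 326.289 = 1.51129550797…; keep min(5, 5) = 5 s.f.
Rounded to 5 significant figures: 1.5113.

1.5113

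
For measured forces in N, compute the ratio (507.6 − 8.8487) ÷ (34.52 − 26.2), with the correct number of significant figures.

507.6 − 8.8487 = 498.7513, limited to 1 d.p. → 4 s.f.; 34.52 − 26.2 = 8.32, limited to 1 d.p. → 2 s.f.
Carrying full precision, 498.7513 ÷ 8.32 = 59.9460697115…; keep min(4, 2) = 2 s.f.
Rounded to 2 significant figures: 60.

60.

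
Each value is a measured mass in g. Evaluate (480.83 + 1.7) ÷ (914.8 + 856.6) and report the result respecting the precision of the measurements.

2.724 × 10⁻¹

480.83 + 1.7 = 482.53, limited to 1 d.p. → 4 s.f.; 914.8 + 856.6 = 1771.4, limited to 1 d.p. → 5 s.f.
Carrying full precision, 482.53 ÷ 1771.4 = 0.272400361296…; keep min(4, 5) = 4 s.f.
Rounded to 4 significant figures: 2.724 × 10⁻¹.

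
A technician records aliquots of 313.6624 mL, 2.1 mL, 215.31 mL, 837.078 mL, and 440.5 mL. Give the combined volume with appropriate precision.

313.6624 mL + 2.1 mL + 215.31 mL + 837.078 mL + 440.5 mL = 1808.6504 mL.
Addition/subtraction keeps the fewest decimal places: 313.6624 → 4 decimal places, 2.1 → 1 decimal place, 215.31 → 2 decimal places, 837.078 → 3 decimal places, 440.5 → 1 decimal place; limit is 1.
Rounded to 1 decimal place: 1808.7 mL.

1808.7 mL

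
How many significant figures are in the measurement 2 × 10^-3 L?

2 × 10^-3: in scientific notation every digit of the coefficient is significant.

1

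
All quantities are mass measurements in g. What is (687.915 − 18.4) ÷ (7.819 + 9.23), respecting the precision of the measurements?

39.27

687.915 − 18.4 = 669.515, limited to 1 d.p. → 4 s.f.; 7.819 + 9.23 = 17.049, limited to 2 d.p. → 4 s.f.
Carrying full precision, 669.515 ÷ 17.049 = 39.2700451639…; keep min(4, 4) = 4 s.f.
Rounded to 4 significant figures: 39.27.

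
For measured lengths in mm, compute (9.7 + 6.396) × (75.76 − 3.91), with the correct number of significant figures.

1.16 × 10^3 mm²

9.7 + 6.396 = 16.096, limited to 1 d.p. → 3 s.f.; 75.76 − 3.91 = 71.85, limited to 2 d.p. → 4 s.f.
Carrying full precision, 16.096 × 71.85 = 1156.4976; keep min(3, 4) = 3 s.f.
Rounded to 3 significant figures: 1.16 × 10^3 mm².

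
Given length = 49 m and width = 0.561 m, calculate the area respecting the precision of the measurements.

area = 49 m × 0.561 m = 27.489 m².
49 has 2 significant figures; 0.561 has 3.
Division/multiplication keeps the fewest: 2 significant figures.
Rounded: 27 m².

27 m²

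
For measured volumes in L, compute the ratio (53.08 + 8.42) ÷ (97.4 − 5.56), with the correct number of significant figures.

53.08 + 8.42 = 61.50, limited to 2 d.p. → 4 s.f.; 97.4 − 5.56 = 91.84, limited to 1 d.p. → 3 s.f.
Carrying full precision, 61.50 ÷ 91.84 = 0.669642857143…; keep min(4, 3) = 3 s.f.
Rounded to 3 significant figures: 0.670.

0.670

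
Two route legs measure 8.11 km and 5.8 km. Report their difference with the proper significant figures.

2.3 km

8.11 km − 5.8 km = 2.31 km.
Addition/subtraction keeps the fewest decimal places: 8.11 → 2 decimal places, 5.8 → 1 decimal place; limit is 1.
Rounded to 1 decimal place: 2.3 km.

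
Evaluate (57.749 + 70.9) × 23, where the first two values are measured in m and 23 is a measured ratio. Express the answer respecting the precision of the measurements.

57.749 m + 70.9 m = 128.649 m; the sum is limited to 1 decimal place (4 s.f.).
Carrying full precision, 128.649 × 23 = 2958.927 m; 23 has 2 s.f., so the result keeps min(4, 2) = 2 s.f.
Rounded to 2 significant figures: 3.0 × 10³ m.

3.0 × 10³ m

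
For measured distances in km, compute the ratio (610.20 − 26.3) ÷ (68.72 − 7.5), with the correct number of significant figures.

9.54

610.20 − 26.3 = 583.90, limited to 1 d.p. → 4 s.f.; 68.72 − 7.5 = 61.22, limited to 1 d.p. → 3 s.f.
Carrying full precision, 583.90 ÷ 61.22 = 9.53773276707…; keep min(4, 3) = 3 s.f.
Rounded to 3 significant figures: 9.54.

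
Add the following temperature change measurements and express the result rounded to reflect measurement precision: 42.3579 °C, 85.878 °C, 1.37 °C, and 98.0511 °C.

42.3579 °C + 85.878 °C + 1.37 °C + 98.0511 °C = 227.6570 °C.
Addition/subtraction keeps the fewest decimal places: 42.3579 → 4 decimal places, 85.878 → 3 decimal places, 1.37 → 2 decimal places, 98.0511 → 4 decimal places; limit is 2.
Rounded to 2 decimal places: 227.66 °C.

227.66 °C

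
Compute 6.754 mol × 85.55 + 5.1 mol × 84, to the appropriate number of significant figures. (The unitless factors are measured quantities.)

6.754 × 85.55 = 577.8047 → 577.8 mol (4 s.f., last digit at the 10^-1 place).
5.1 × 84 = 428.4 → 4.3 × 10² mol (2 s.f., last digit at the 10^1 place).
Sum: 1006.2047 mol; keep the coarser place, 10^1.
Result: 1.01 × 10³ mol.

1.01 × 10³ mol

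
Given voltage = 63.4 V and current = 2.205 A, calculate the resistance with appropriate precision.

28.8 Ω

resistance = 63.4 V ÷ 2.205 A = 28.7528344671… Ω.
63.4 has 3 significant figures; 2.205 has 4.
Division/multiplication keeps the fewest: 3 significant figures.
Rounded: 28.8 Ω.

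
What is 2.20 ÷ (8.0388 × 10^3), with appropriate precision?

2.74 × 10^-4

2.20 ÷ (8.0388 × 10^3) = 0.000273672687466…
Multiplication/division keeps the fewest significant figures: 2.20 → 3 s.f., 8.0388 × 10^3 → 5 s.f.; limit is 3.
Rounded to 3 significant figures: 2.74 × 10^-4.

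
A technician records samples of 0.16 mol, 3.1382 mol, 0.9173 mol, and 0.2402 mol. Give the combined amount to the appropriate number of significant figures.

0.16 mol + 3.1382 mol + 0.9173 mol + 0.2402 mol = 4.4557 mol.
Addition/subtraction keeps the fewest decimal places: 0.16 → 2 decimal places, 3.1382 → 4 decimal places, 0.9173 → 4 decimal places, 0.2402 → 4 decimal places; limit is 2.
Rounded to 2 decimal places: 4.46 mol.

4.46 mol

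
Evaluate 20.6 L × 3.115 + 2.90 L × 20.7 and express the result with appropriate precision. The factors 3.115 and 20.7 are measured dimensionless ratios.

124.2 L

20.6 × 3.115 = 64.169 → 64.2 L (3 s.f., last digit at the 10^-1 place).
2.90 × 20.7 = 60.03 → 60.0 L (3 s.f., last digit at the 10^-1 place).
Sum: 124.199 L; keep the coarser place, 10^-1.
Result: 124.2 L.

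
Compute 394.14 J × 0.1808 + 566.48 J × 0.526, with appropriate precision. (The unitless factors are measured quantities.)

394.14 × 0.1808 = 71.260512 → 71.26 J (4 s.f., last digit at the 10^-2 place).
566.48 × 0.526 = 297.96848 → 298 J (3 s.f., last digit at the 10^0 place).
Sum: 369.228992 J; keep the coarser place, 10^0.
Result: 369 J.

369 J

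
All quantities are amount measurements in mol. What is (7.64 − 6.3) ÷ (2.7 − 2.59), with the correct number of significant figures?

7.64 − 6.3 = 1.34, limited to 1 d.p. → 2 s.f.; 2.7 − 2.59 = 0.11, limited to 1 d.p. → 1 s.f.
Carrying full precision, 1.34 ÷ 0.11 = 12.1818181818…; keep min(2, 1) = 1 s.f.
Rounded to 1 significant figure: 1 × 10¹.

1 × 10¹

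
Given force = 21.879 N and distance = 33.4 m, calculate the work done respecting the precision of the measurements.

work done = 21.879 N × 33.4 m = 730.7586 J.
21.879 has 5 significant figures; 33.4 has 3.
Division/multiplication keeps the fewest: 3 significant figures.
Rounded: 731 J.

731 J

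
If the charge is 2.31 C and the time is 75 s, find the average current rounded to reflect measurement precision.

0.031 A

average current = 2.31 C ÷ 75 s = 0.0308 A.
2.31 has 3 significant figures; 75 has 2.
Division/multiplication keeps the fewest: 2 significant figures.
Rounded: 0.031 A.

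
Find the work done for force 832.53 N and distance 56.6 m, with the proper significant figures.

work done = 832.53 N × 56.6 m = 47121.198 J.
832.53 has 5 significant figures; 56.6 has 3.
Division/multiplication keeps the fewest: 3 significant figures.
Rounded: 4.71 × 10⁴ J.

4.71 × 10⁴ J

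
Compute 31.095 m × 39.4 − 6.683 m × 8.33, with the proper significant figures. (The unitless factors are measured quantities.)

31.095 × 39.4 = 1225.143 → 1.23 × 10³ m (3 s.f., last digit at the 10^1 place).
6.683 × 8.33 = 55.66939 → 55.7 m (3 s.f., last digit at the 10^-1 place).
Difference: 1169.47361 m; keep the coarser place, 10^1.
Result: 1.17 × 10³ m.

1.17 × 10³ m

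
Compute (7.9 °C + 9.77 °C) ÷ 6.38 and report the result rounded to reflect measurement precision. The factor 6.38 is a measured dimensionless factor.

7.9 °C + 9.77 °C = 17.67 °C; the sum is limited to 1 decimal place (3 s.f.).
Carrying full precision, 17.67 ÷ 6.38 = 2.76959247649… °C; 6.38 has 3 s.f., so the result keeps min(3, 3) = 3 s.f.
Rounded to 3 significant figures: 2.77 °C.

2.77 °C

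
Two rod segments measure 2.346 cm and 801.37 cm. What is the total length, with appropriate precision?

803.72 cm

2.346 cm + 801.37 cm = 803.716 cm.
Addition/subtraction keeps the fewest decimal places: 2.346 → 3 decimal places, 801.37 → 2 decimal places; limit is 2.
Rounded to 2 decimal places: 803.72 cm.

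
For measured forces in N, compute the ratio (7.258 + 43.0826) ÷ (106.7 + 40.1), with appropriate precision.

0.3429

7.258 + 43.0826 = 50.3406, limited to 3 d.p. → 5 s.f.; 106.7 + 40.1 = 146.8, limited to 1 d.p. → 4 s.f.
Carrying full precision, 50.3406 ÷ 146.8 = 0.342919618529…; keep min(5, 4) = 4 s.f.
Rounded to 4 significant figures: 0.3429.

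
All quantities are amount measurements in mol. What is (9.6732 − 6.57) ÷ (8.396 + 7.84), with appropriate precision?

9.6732 − 6.57 = 3.1032, limited to 2 d.p. → 3 s.f.; 8.396 + 7.84 = 16.236, limited to 2 d.p. → 4 s.f.
Carrying full precision, 3.1032 ÷ 16.236 = 0.191130820399…; keep min(3, 4) = 3 s.f.
Rounded to 3 significant figures: 0.191.

0.191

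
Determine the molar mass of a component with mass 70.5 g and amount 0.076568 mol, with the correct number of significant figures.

molar mass = 70.5 g ÷ 0.076568 mol = 920.750182844… g/mol.
70.5 has 3 significant figures; 0.076568 has 5.
Division/multiplication keeps the fewest: 3 significant figures.
Rounded: 921 g/mol.

921 g/mol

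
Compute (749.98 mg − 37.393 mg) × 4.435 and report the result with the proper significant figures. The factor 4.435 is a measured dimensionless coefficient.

749.98 mg − 37.393 mg = 712.587 mg; the difference is limited to 2 decimal places (5 s.f.).
Carrying full precision, 712.587 × 4.435 = 3160.323345 mg; 4.435 has 4 s.f., so the result keeps min(5, 4) = 4 s.f.
Rounded to 4 significant figures: 3160. mg.

3160. mg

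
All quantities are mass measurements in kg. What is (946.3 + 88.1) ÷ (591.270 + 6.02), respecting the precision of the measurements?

946.3 + 88.1 = 1034.4, limited to 1 d.p. → 5 s.f.; 591.270 + 6.02 = 597.290, limited to 2 d.p. → 5 s.f.
Carrying full precision, 1034.4 ÷ 597.290 = 1.73182206298…; keep min(5, 5) = 5 s.f.
Rounded to 5 significant figures: 1.7318.

1.7318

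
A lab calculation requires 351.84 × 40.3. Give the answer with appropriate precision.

1.42 × 10^4

351.84 × 40.3 = 14179.152
Multiplication/division keeps the fewest significant figures: 351.84 → 5 s.f., 40.3 → 3 s.f.; limit is 3.
Rounded to 3 significant figures: 1.42 × 10^4.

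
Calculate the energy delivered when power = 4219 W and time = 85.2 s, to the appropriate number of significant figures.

3.59 × 10^5 J

energy delivered = 4219 W × 85.2 s = 359458.8 J.
4219 has 4 significant figures; 85.2 has 3.
Division/multiplication keeps the fewest: 3 significant figures.
Rounded: 3.59 × 10^5 J.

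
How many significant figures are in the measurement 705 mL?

3

705: zeros between nonzero digits are significant.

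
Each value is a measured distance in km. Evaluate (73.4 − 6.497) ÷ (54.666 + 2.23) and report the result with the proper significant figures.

73.4 − 6.497 = 66.903, limited to 1 d.p. → 3 s.f.; 54.666 + 2.23 = 56.896, limited to 2 d.p. → 4 s.f.
Carrying full precision, 66.903 ÷ 56.896 = 1.17588231159…; keep min(3, 4) = 3 s.f.
Rounded to 3 significant figures: 1.18.

1.18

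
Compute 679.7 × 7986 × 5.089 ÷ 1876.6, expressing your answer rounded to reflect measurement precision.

1.472 × 10^4

679.7 × 7986 × 5.089 ÷ 1876.6 = 14719.983211…
Multiplication/division keeps the fewest significant figures: 679.7 → 4 s.f., 7986 → 4 s.f., 5.089 → 4 s.f., 1876.6 → 5 s.f.; limit is 4.
Rounded to 4 significant figures: 1.472 × 10^4.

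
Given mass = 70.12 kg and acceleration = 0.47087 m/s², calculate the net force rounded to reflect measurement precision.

33.02 N

net force = 70.12 kg × 0.47087 m/s² = 33.0174044 N.
70.12 has 4 significant figures; 0.47087 has 5.
Division/multiplication keeps the fewest: 4 significant figures.
Rounded: 33.02 N.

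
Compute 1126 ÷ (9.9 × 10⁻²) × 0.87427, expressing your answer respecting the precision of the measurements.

9.9 × 10³

1126 ÷ (9.9 × 10⁻²) × 0.87427 = 9943.71737374…
Multiplication/division keeps the fewest significant figures: 1126 → 4 s.f., 9.9 × 10⁻² → 2 s.f., 0.87427 → 5 s.f.; limit is 2.
Rounded to 2 significant figures: 9.9 × 10³.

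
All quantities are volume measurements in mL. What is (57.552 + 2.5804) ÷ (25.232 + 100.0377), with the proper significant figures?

57.552 + 2.5804 = 60.1324, limited to 3 d.p. → 5 s.f.; 25.232 + 100.0377 = 125.2697, limited to 3 d.p. → 6 s.f.
Carrying full precision, 60.1324 ÷ 125.2697 = 0.480023501294…; keep min(5, 6) = 5 s.f.
Rounded to 5 significant figures: 0.48002.

0.48002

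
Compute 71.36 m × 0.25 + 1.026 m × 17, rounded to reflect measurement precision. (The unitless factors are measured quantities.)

71.36 × 0.25 = 17.84 → 18 m (2 s.f., last digit at the 10^0 place).
1.026 × 17 = 17.442 → 17 m (2 s.f., last digit at the 10^0 place).
Sum: 35.282 m; keep the coarser place, 10^0.
Result: 35 m.

35 m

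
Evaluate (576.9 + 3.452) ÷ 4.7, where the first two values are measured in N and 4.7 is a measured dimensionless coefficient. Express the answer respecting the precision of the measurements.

1.2 × 10^2 N

576.9 N + 3.452 N = 580.352 N; the sum is limited to 1 decimal place (4 s.f.).
Carrying full precision, 580.352 ÷ 4.7 = 123.479148936… N; 4.7 has 2 s.f., so the result keeps min(4, 2) = 2 s.f.
Rounded to 2 significant figures: 1.2 × 10^2 N.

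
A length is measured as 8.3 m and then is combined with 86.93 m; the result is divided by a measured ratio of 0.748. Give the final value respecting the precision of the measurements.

8.3 m + 86.93 m = 95.23 m; the sum is limited to 1 decimal place (3 s.f.).
Carrying full precision, 95.23 ÷ 0.748 = 127.312834225… m; 0.748 has 3 s.f., so the result keeps min(3, 3) = 3 s.f.
Rounded to 3 significant figures: 127 m.

127 m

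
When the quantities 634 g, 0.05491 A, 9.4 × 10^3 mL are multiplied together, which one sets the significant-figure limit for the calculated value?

634 g → 3 s.f.; 0.05491 A → 4 s.f.; 9.4 × 10^3 mL → 2 s.f.
The fewest is 2 significant figures, from 9.4 × 10^3 mL.

9.4 × 10^3 mL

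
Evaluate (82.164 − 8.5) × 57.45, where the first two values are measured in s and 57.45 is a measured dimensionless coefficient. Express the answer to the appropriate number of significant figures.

82.164 s − 8.5 s = 73.664 s; the difference is limited to 1 decimal place (3 s.f.).
Carrying full precision, 73.664 × 57.45 = 4231.9968 s; 57.45 has 4 s.f., so the result keeps min(3, 4) = 3 s.f.
Rounded to 3 significant figures: 4.23 × 10³ s.

4.23 × 10³ s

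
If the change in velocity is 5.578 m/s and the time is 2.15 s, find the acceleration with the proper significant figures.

acceleration = 5.578 m/s ÷ 2.15 s = 2.59441860465… m/s².
5.578 has 4 significant figures; 2.15 has 3.
Division/multiplication keeps the fewest: 3 significant figures.
Rounded: 2.59 m/s².

2.59 m/s²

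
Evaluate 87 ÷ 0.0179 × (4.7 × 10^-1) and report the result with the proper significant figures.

2.3 × 10^3

87 ÷ 0.0179 × (4.7 × 10^-1) = 2284.3575419…
Multiplication/division keeps the fewest significant figures: 87 → 2 s.f., 0.0179 → 3 s.f., 4.7 × 10^-1 → 2 s.f.; limit is 2.
Rounded to 2 significant figures: 2.3 × 10^3.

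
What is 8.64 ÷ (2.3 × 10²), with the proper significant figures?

8.64 ÷ (2.3 × 10²) = 0.0375652173913…
Multiplication/division keeps the fewest significant figures: 8.64 → 3 s.f., 2.3 × 10² → 2 s.f.; limit is 2.
Rounded to 2 significant figures: 3.8 × 10⁻².

3.8 × 10⁻²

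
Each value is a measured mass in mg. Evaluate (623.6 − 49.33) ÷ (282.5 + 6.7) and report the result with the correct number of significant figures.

1.986

623.6 − 49.33 = 574.27, limited to 1 d.p. → 4 s.f.; 282.5 + 6.7 = 289.2, limited to 1 d.p. → 4 s.f.
Carrying full precision, 574.27 ÷ 289.2 = 1.98571922545…; keep min(4, 4) = 4 s.f.
Rounded to 4 significant figures: 1.986.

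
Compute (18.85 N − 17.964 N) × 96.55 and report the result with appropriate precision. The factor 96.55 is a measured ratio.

86 N

18.85 N − 17.964 N = 0.886 N; the difference is limited to 2 decimal places (2 s.f.).
Carrying full precision, 0.886 × 96.55 = 85.5433 N; 96.55 has 4 s.f., so the result keeps min(2, 4) = 2 s.f.
Rounded to 2 significant figures: 86 N.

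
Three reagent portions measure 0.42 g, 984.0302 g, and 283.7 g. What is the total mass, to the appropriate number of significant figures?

0.42 g + 984.0302 g + 283.7 g = 1268.1502 g.
Addition/subtraction keeps the fewest decimal places: 0.42 → 2 decimal places, 984.0302 → 4 decimal places, 283.7 → 1 decimal place; limit is 1.
Rounded to 1 decimal place: 1268.2 g.

1268.2 g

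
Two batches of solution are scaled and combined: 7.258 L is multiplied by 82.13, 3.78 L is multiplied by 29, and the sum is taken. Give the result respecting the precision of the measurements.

7.258 × 82.13 = 596.09954 → 596.1 L (4 s.f., last digit at the 10^-1 place).
3.78 × 29 = 109.62 → 1.1 × 10^2 L (2 s.f., last digit at the 10^1 place).
Sum: 705.71954 L; keep the coarser place, 10^1.
Result: 7.1 × 10^2 L.

7.1 × 10^2 L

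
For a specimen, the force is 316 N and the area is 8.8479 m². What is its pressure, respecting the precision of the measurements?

pressure = 316 N ÷ 8.8479 m² = 35.7146893613… Pa.
316 has 3 significant figures; 8.8479 has 5.
Division/multiplication keeps the fewest: 3 significant figures.
Rounded: 35.7 Pa.

35.7 Pa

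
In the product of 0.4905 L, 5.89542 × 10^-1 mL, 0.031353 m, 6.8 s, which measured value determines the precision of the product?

0.4905 L → 4 s.f.; 5.89542 × 10^-1 mL → 6 s.f.; 0.031353 m → 5 s.f.; 6.8 s → 2 s.f.
The fewest is 2 significant figures, from 6.8 s.

6.8 s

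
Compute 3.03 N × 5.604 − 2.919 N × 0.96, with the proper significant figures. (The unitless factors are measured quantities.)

14.2 N

3.03 × 5.604 = 16.98012 → 17.0 N (3 s.f., last digit at the 10^-1 place).
2.919 × 0.96 = 2.80224 → 2.8 N (2 s.f., last digit at the 10^-1 place).
Difference: 14.17788 N; keep the coarser place, 10^-1.
Result: 14.2 N.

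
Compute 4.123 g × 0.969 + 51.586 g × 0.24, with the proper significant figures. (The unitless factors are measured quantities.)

4.123 × 0.969 = 3.995187 → 4.00 g (3 s.f., last digit at the 10^-2 place).
51.586 × 0.24 = 12.38064 → 12 g (2 s.f., last digit at the 10^0 place).
Sum: 16.375827 g; keep the coarser place, 10^0.
Result: 16 g.

16 g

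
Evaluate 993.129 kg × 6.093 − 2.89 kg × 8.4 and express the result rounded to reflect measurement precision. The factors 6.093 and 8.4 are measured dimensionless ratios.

6027 kg

993.129 × 6.093 = 6051.134997 → 6051 kg (4 s.f., last digit at the 10^0 place).
2.89 × 8.4 = 24.276 → 24 kg (2 s.f., last digit at the 10^0 place).
Difference: 6026.858997 kg; keep the coarser place, 10^0.
Result: 6027 kg.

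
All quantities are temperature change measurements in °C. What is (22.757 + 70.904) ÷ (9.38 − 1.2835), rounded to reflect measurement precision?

11.6

22.757 + 70.904 = 93.661, limited to 3 d.p. → 5 s.f.; 9.38 − 1.2835 = 8.0965, limited to 2 d.p. → 3 s.f.
Carrying full precision, 93.661 ÷ 8.0965 = 11.568084975…; keep min(5, 3) = 3 s.f.
Rounded to 3 significant figures: 11.6.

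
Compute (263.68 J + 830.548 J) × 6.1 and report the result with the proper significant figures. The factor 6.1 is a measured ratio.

263.68 J + 830.548 J = 1094.228 J; the sum is limited to 2 decimal places (6 s.f.).
Carrying full precision, 1094.228 × 6.1 = 6674.7908 J; 6.1 has 2 s.f., so the result keeps min(6, 2) = 2 s.f.
Rounded to 2 significant figures: 6.7 × 10³ J.

6.7 × 10³ J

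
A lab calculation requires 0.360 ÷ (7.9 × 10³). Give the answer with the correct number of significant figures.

4.6 × 10⁻⁵

0.360 ÷ (7.9 × 10³) = 0.0000455696202532…
Multiplication/division keeps the fewest significant figures: 0.360 → 3 s.f., 7.9 × 10³ → 2 s.f.; limit is 2.
Rounded to 2 significant figures: 4.6 × 10⁻⁵.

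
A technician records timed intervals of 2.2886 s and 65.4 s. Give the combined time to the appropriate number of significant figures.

2.2886 s + 65.4 s = 67.6886 s.
Addition/subtraction keeps the fewest decimal places: 2.2886 → 4 decimal places, 65.4 → 1 decimal place; limit is 1.
Rounded to 1 decimal place: 67.7 s.

67.7 s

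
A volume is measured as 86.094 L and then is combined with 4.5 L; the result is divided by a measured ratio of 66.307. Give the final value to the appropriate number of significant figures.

86.094 L + 4.5 L = 90.594 L; the sum is limited to 1 decimal place (3 s.f.).
Carrying full precision, 90.594 ÷ 66.307 = 1.36628108646… L; 66.307 has 5 s.f., so the result keeps min(3, 5) = 3 s.f.
Rounded to 3 significant figures: 1.37 L.

1.37 L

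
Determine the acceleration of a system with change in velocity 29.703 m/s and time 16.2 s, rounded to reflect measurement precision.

acceleration = 29.703 m/s ÷ 16.2 s = 1.83351851852… m/s².
29.703 has 5 significant figures; 16.2 has 3.
Division/multiplication keeps the fewest: 3 significant figures.
Rounded: 1.83 m/s².

1.83 m/s²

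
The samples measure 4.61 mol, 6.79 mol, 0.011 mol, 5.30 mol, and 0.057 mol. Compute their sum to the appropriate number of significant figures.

16.77 mol

4.61 mol + 6.79 mol + 0.011 mol + 5.30 mol + 0.057 mol = 16.768 mol.
Addition/subtraction keeps the fewest decimal places: 4.61 → 2 decimal places, 6.79 → 2 decimal places, 0.011 → 3 decimal places, 5.30 → 2 decimal places, 0.057 → 3 decimal places; limit is 2.
Rounded to 2 decimal places: 16.77 mol.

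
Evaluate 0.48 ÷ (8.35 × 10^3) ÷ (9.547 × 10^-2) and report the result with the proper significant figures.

0.48 ÷ (8.35 × 10^3) ÷ (9.547 × 10^-2) = 0.000602126636013…
Multiplication/division keeps the fewest significant figures: 0.48 → 2 s.f., 8.35 × 10^3 → 3 s.f., 9.547 × 10^-2 → 4 s.f.; limit is 2.
Rounded to 2 significant figures: 6.0 × 10^-4.

6.0 × 10^-4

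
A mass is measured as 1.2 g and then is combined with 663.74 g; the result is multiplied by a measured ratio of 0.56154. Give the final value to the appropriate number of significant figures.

373.4 g

1.2 g + 663.74 g = 664.94 g; the sum is limited to 1 decimal place (4 s.f.).
Carrying full precision, 664.94 × 0.56154 = 373.3904076 g; 0.56154 has 5 s.f., so the result keeps min(4, 5) = 4 s.f.
Rounded to 4 significant figures: 373.4 g.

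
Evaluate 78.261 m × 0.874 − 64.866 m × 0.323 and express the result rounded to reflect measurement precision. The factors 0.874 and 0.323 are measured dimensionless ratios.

78.261 × 0.874 = 68.400114 → 68.4 m (3 s.f., last digit at the 10^-1 place).
64.866 × 0.323 = 20.951718 → 21.0 m (3 s.f., last digit at the 10^-1 place).
Difference: 47.448396 m; keep the coarser place, 10^-1.
Result: 47.4 m.

47.4 m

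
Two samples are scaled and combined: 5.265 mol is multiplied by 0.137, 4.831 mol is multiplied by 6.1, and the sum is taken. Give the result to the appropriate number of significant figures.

5.265 × 0.137 = 0.721305 → 7.21 × 10^-1 mol (3 s.f., last digit at the 10^-3 place).
4.831 × 6.1 = 29.4691 → 29 mol (2 s.f., last digit at the 10^0 place).
Sum: 30.190405 mol; keep the coarser place, 10^0.
Result: 3.0 × 10^1 mol.

3.0 × 10^1 mol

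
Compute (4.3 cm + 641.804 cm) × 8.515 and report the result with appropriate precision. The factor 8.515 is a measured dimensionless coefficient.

4.3 cm + 641.804 cm = 646.104 cm; the sum is limited to 1 decimal place (4 s.f.).
Carrying full precision, 646.104 × 8.515 = 5501.57556 cm; 8.515 has 4 s.f., so the result keeps min(4, 4) = 4 s.f.
Rounded to 4 significant figures: 5502 cm.

5502 cm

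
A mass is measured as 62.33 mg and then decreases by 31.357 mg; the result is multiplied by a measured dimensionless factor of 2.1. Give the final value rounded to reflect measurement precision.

62.33 mg − 31.357 mg = 30.973 mg; the difference is limited to 2 decimal places (4 s.f.).
Carrying full precision, 30.973 × 2.1 = 65.0433 mg; 2.1 has 2 s.f., so the result keeps min(4, 2) = 2 s.f.
Rounded to 2 significant figures: 65 mg.

65 mg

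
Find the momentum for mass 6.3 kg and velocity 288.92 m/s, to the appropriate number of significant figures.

1.8 × 10³ kg·m/s

momentum = 6.3 kg × 288.92 m/s = 1820.196 kg·m/s.
6.3 has 2 significant figures; 288.92 has 5.
Division/multiplication keeps the fewest: 2 significant figures.
Rounded: 1.8 × 10³ kg·m/s.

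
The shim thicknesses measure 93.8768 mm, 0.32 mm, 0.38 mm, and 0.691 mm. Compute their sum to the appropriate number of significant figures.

93.8768 mm + 0.32 mm + 0.38 mm + 0.691 mm = 95.2678 mm.
Addition/subtraction keeps the fewest decimal places: 93.8768 → 4 decimal places, 0.32 → 2 decimal places, 0.38 → 2 decimal places, 0.691 → 3 decimal places; limit is 2.
Rounded to 2 decimal places: 95.27 mm.

95.27 mm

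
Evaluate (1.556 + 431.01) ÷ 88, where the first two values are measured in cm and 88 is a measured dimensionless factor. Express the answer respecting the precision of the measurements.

4.9 cm

1.556 cm + 431.01 cm = 432.566 cm; the sum is limited to 2 decimal places (5 s.f.).
Carrying full precision, 432.566 ÷ 88 = 4.91552272727… cm; 88 has 2 s.f., so the result keeps min(5, 2) = 2 s.f.
Rounded to 2 significant figures: 4.9 cm.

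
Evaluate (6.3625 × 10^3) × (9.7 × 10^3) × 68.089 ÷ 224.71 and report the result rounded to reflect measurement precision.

1.9 × 10^7

(6.3625 × 10^3) × (9.7 × 10^3) × 68.089 ÷ 224.71 = 18700537.3426…
Multiplication/division keeps the fewest significant figures: 6.3625 × 10^3 → 5 s.f., 9.7 × 10^3 → 2 s.f., 68.089 → 5 s.f., 224.71 → 5 s.f.; limit is 2.
Rounded to 2 significant figures: 1.9 × 10^7.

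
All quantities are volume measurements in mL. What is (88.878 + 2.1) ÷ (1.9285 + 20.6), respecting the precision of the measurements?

88.878 + 2.1 = 90.978, limited to 1 d.p. → 3 s.f.; 1.9285 + 20.6 = 22.5285, limited to 1 d.p. → 3 s.f.
Carrying full precision, 90.978 ÷ 22.5285 = 4.03835142153…; keep min(3, 3) = 3 s.f.
Rounded to 3 significant figures: 4.04.

4.04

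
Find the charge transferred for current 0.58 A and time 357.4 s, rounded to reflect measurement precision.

2.1 × 10² C

charge transferred = 0.58 A × 357.4 s = 207.292 C.
0.58 has 2 significant figures; 357.4 has 4.
Division/multiplication keeps the fewest: 2 significant figures.
Rounded: 2.1 × 10² C.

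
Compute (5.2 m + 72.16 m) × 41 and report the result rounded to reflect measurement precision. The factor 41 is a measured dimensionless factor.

5.2 m + 72.16 m = 77.36 m; the sum is limited to 1 decimal place (3 s.f.).
Carrying full precision, 77.36 × 41 = 3171.76 m; 41 has 2 s.f., so the result keeps min(3, 2) = 2 s.f.
Rounded to 2 significant figures: 3.2 × 10^3 m.

3.2 × 10^3 m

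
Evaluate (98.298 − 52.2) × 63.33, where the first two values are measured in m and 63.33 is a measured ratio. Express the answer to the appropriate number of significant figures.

98.298 m − 52.2 m = 46.098 m; the difference is limited to 1 decimal place (3 s.f.).
Carrying full precision, 46.098 × 63.33 = 2919.38634 m; 63.33 has 4 s.f., so the result keeps min(3, 4) = 3 s.f.
Rounded to 3 significant figures: 2.92 × 10³ m.

2.92 × 10³ m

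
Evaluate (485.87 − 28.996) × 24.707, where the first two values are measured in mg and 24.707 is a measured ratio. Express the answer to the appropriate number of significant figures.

11288 mg

485.87 mg − 28.996 mg = 456.874 mg; the difference is limited to 2 decimal places (5 s.f.).
Carrying full precision, 456.874 × 24.707 = 11287.985918 mg; 24.707 has 5 s.f., so the result keeps min(5, 5) = 5 s.f.
Rounded to 5 significant figures: 11288 mg.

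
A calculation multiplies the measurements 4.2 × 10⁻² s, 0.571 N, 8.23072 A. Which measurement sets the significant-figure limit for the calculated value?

4.2 × 10⁻² s

4.2 × 10⁻² s → 2 s.f.; 0.571 N → 3 s.f.; 8.23072 A → 6 s.f.
The fewest is 2 significant figures, from 4.2 × 10⁻² s.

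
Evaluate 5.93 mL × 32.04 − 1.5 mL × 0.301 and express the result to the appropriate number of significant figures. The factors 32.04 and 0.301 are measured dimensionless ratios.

190. mL

5.93 × 32.04 = 189.9972 → 190. mL (3 s.f., last digit at the 10^0 place).
1.5 × 0.301 = 0.4515 → 0.45 mL (2 s.f., last digit at the 10^-2 place).
Difference: 189.5457 mL; keep the coarser place, 10^0.
Result: 190. mL.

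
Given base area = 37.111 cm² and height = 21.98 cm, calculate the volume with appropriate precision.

volume = 37.111 cm² × 21.98 cm = 815.69978 cm³.
37.111 has 5 significant figures; 21.98 has 4.
Division/multiplication keeps the fewest: 4 significant figures.
Rounded: 815.7 cm³.

815.7 cm³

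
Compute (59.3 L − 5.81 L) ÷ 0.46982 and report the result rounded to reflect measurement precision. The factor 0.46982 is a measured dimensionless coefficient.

114 L

59.3 L − 5.81 L = 53.49 L; the difference is limited to 1 decimal place (3 s.f.).
Carrying full precision, 53.49 ÷ 0.46982 = 113.852113575… L; 0.46982 has 5 s.f., so the result keeps min(3, 5) = 3 s.f.
Rounded to 3 significant figures: 114 L.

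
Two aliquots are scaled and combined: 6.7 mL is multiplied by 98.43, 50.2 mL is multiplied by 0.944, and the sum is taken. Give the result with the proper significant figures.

6.7 × 98.43 = 659.481 → 6.6 × 10^2 mL (2 s.f., last digit at the 10^1 place).
50.2 × 0.944 = 47.3888 → 47.4 mL (3 s.f., last digit at the 10^-1 place).
Sum: 706.8698 mL; keep the coarser place, 10^1.
Result: 7.1 × 10^2 mL.

7.1 × 10^2 mL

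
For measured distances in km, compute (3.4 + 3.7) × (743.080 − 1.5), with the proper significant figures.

5.3 × 10^3 km²

3.4 + 3.7 = 7.1, limited to 1 d.p. → 2 s.f.; 743.080 − 1.5 = 741.580, limited to 1 d.p. → 4 s.f.
Carrying full precision, 7.1 × 741.580 = 5265.218; keep min(2, 4) = 2 s.f.
Rounded to 2 significant figures: 5.3 × 10^3 km².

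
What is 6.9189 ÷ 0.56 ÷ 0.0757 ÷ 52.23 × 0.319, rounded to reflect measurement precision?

1.0

6.9189 ÷ 0.56 ÷ 0.0757 ÷ 52.23 × 0.319 = 0.996836207974…
Multiplication/division keeps the fewest significant figures: 6.9189 → 5 s.f., 0.56 → 2 s.f., 0.0757 → 3 s.f., 52.23 → 4 s.f., 0.319 → 3 s.f.; limit is 2.
Rounded to 2 significant figures: 1.0.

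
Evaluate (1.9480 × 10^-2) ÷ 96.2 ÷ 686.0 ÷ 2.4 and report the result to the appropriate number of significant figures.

(1.9480 × 10^-2) ÷ 96.2 ÷ 686.0 ÷ 2.4 = 1.22992469931 × 10^-7…
Multiplication/division keeps the fewest significant figures: 1.9480 × 10^-2 → 5 s.f., 96.2 → 3 s.f., 686.0 → 4 s.f., 2.4 → 2 s.f.; limit is 2.
Rounded to 2 significant figures: 1.2 × 10^-7.

1.2 × 10^-7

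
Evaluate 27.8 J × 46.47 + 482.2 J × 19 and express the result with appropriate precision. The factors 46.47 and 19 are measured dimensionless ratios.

27.8 × 46.47 = 1291.866 → 1.29 × 10³ J (3 s.f., last digit at the 10^1 place).
482.2 × 19 = 9161.8 → 9.2 × 10³ J (2 s.f., last digit at the 10^2 place).
Sum: 10453.666 J; keep the coarser place, 10^2.
Result: 1.05 × 10⁴ J.

1.05 × 10⁴ J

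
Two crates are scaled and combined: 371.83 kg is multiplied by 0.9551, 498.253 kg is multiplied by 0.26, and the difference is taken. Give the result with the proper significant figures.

371.83 × 0.9551 = 355.134833 → 355.1 kg (4 s.f., last digit at the 10^-1 place).
498.253 × 0.26 = 129.54578 → 1.3 × 10^2 kg (2 s.f., last digit at the 10^1 place).
Difference: 225.589053 kg; keep the coarser place, 10^1.
Result: 2.3 × 10^2 kg.

2.3 × 10^2 kg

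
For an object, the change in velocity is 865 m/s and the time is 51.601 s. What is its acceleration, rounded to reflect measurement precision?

acceleration = 865 m/s ÷ 51.601 s = 16.7632410225… m/s².
865 has 3 significant figures; 51.601 has 5.
Division/multiplication keeps the fewest: 3 significant figures.
Rounded: 16.8 m/s².

16.8 m/s²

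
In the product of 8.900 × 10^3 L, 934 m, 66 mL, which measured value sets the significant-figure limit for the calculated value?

66 mL

8.900 × 10^3 L → 4 s.f.; 934 m → 3 s.f.; 66 mL → 2 s.f.
The fewest is 2 significant figures, from 66 mL.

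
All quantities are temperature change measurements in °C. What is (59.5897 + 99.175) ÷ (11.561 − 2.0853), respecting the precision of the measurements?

59.5897 + 99.175 = 158.7647, limited to 3 d.p. → 6 s.f.; 11.561 − 2.0853 = 9.4757, limited to 3 d.p. → 4 s.f.
Carrying full precision, 158.7647 ÷ 9.4757 = 16.7549310341…; keep min(6, 4) = 4 s.f.
Rounded to 4 significant figures: 16.75.

16.75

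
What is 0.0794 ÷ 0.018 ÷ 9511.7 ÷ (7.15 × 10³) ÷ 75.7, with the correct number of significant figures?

0.0794 ÷ 0.018 ÷ 9511.7 ÷ (7.15 × 10³) ÷ 75.7 = 8.56816718264 × 10^-10…
Multiplication/division keeps the fewest significant figures: 0.0794 → 3 s.f., 0.018 → 2 s.f., 9511.7 → 5 s.f., 7.15 × 10³ → 3 s.f., 75.7 → 3 s.f.; limit is 2.
Rounded to 2 significant figures: 8.6 × 10⁻¹⁰.

8.6 × 10⁻¹⁰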